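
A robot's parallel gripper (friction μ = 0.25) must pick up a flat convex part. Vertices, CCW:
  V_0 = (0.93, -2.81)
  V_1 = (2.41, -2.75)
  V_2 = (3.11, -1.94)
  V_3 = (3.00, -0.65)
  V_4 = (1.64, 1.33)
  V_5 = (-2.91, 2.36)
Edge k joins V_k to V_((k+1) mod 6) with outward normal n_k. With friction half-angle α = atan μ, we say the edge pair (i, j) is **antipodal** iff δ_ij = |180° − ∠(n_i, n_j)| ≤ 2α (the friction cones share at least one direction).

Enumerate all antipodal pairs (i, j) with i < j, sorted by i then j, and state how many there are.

count = 2; pairs: (0,4), (3,5)

α = atan 0.25 = 14.04°;  2α = 28.07°
n_0 = (+0.0405, -0.9992)
n_1 = (+0.7566, -0.6539)
n_2 = (+0.9964, +0.0850)
n_3 = (+0.8243, +0.5662)
n_4 = (+0.2208, +0.9753)
n_5 = (-0.8028, -0.5963)
  (0,1): δ = 133.16°  ·
  (0,2): δ = 87.45°  ·
  (0,3): δ = 57.84°  ·
  (0,4): δ = 15.08°  ✓
  (0,5): δ = 124.28°  ·
  (1,2): δ = 134.29°  ·
  (1,3): δ = 104.68°  ·
  (1,4): δ = 61.92°  ·
  (1,5): δ = 77.44°  ·
  (2,3): δ = 150.39°  ·
  (2,4): δ = 107.63°  ·
  (2,5): δ = 31.73°  ·
  (3,4): δ = 137.24°  ·
  (3,5): δ = 2.12°  ✓
  (4,5): δ = 40.64°  ·
antipodal pairs: 2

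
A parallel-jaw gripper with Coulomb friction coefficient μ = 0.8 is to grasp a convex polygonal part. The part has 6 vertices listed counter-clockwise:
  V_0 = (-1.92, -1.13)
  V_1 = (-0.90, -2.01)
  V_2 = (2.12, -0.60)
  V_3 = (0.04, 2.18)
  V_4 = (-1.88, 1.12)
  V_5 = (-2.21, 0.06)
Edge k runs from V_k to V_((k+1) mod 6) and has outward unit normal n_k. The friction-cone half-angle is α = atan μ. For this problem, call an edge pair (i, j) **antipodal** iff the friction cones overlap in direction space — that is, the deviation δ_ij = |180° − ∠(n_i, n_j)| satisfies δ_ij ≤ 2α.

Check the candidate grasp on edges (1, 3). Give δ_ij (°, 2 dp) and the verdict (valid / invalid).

α = atan 0.8 = 38.66°;  2α = 77.32°
edge 1: e_1 = (+3.02, +1.41);  n_1 = (+0.4230, -0.9061)
edge 3: e_3 = (-1.92, -1.06);  n_3 = (-0.4833, +0.8754)
∠(n_1, n_3) = 176.12°
δ = |180° − 176.12°| = 3.88°
3.88° ≤ 2α = 77.32°  →  valid

δ = 3.88°, valid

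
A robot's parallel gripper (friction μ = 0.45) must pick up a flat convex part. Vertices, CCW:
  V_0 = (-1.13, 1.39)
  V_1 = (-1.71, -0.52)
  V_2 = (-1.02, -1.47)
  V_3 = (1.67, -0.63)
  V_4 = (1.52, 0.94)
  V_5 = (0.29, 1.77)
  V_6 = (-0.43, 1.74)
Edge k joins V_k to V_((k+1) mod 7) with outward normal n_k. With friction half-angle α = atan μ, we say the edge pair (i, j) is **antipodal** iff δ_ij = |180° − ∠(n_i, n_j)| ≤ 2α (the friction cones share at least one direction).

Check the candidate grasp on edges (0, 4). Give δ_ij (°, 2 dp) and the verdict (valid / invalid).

δ = 72.88°, invalid

α = atan 0.45 = 24.23°;  2α = 48.46°
edge 0: e_0 = (-0.58, -1.91);  n_0 = (-0.9569, +0.2906)
edge 4: e_4 = (-1.23, +0.83);  n_4 = (+0.5594, +0.8289)
∠(n_0, n_4) = 107.12°
δ = |180° − 107.12°| = 72.88°
72.88° > 2α = 48.46°  →  invalid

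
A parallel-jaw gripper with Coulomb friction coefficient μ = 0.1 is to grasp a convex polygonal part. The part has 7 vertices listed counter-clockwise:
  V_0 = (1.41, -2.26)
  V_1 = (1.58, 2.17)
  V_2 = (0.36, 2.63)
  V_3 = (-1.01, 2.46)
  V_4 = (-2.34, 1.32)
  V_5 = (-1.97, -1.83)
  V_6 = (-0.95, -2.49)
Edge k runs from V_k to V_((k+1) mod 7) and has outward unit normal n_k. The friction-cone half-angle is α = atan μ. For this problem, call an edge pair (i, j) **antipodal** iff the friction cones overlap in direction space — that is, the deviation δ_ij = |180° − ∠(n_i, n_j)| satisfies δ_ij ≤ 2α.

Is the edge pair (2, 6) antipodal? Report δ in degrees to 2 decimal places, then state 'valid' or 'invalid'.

δ = 1.51°, valid

α = atan 0.1 = 5.71°;  2α = 11.42°
edge 2: e_2 = (-1.37, -0.17);  n_2 = (-0.1231, +0.9924)
edge 6: e_6 = (+2.36, +0.23);  n_6 = (+0.0970, -0.9953)
∠(n_2, n_6) = 178.49°
δ = |180° − 178.49°| = 1.51°
1.51° ≤ 2α = 11.42°  →  valid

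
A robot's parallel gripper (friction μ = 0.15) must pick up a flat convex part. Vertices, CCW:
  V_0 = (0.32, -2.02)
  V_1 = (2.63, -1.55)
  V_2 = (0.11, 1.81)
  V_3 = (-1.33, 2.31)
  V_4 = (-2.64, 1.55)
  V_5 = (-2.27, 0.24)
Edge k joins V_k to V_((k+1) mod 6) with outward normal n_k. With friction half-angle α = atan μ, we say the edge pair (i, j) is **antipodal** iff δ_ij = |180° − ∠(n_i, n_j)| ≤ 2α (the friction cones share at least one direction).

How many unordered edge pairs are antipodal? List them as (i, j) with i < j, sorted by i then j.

count = 1; pairs: (1,5)

α = atan 0.15 = 8.53°;  2α = 17.06°
n_0 = (+0.1994, -0.9799)
n_1 = (+0.8000, +0.6000)
n_2 = (+0.3280, +0.9447)
n_3 = (-0.5018, +0.8650)
n_4 = (-0.9624, -0.2718)
n_5 = (-0.6575, -0.7535)
  (0,1): δ = 64.63°  ·
  (0,2): δ = 30.65°  ·
  (0,3): δ = 18.62°  ·
  (0,4): δ = 94.27°  ·
  (0,5): δ = 127.39°  ·
  (1,2): δ = 146.02°  ·
  (1,3): δ = 96.75°  ·
  (1,4): δ = 21.10°  ·
  (1,5): δ = 12.02°  ✓
  (2,3): δ = 130.73°  ·
  (2,4): δ = 55.08°  ·
  (2,5): δ = 21.96°  ·
  (3,4): δ = 104.35°  ·
  (3,5): δ = 71.23°  ·
  (4,5): δ = 146.88°  ·
antipodal pairs: 1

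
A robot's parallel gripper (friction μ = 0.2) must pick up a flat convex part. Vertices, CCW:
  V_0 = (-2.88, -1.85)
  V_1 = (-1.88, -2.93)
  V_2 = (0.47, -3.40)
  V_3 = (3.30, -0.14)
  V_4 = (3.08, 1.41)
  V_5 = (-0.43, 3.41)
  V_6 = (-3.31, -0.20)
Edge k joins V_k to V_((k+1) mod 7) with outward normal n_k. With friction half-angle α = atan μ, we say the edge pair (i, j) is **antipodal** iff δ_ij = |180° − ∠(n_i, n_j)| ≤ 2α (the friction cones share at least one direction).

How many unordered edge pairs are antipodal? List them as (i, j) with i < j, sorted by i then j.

count = 4; pairs: (0,4), (1,4), (2,5), (3,6)

α = atan 0.2 = 11.31°;  2α = 22.62°
n_0 = (-0.7338, -0.6794)
n_1 = (-0.1961, -0.9806)
n_2 = (+0.7552, -0.6555)
n_3 = (+0.9901, +0.1405)
n_4 = (+0.4951, +0.8689)
n_5 = (-0.7817, +0.6236)
n_6 = (-0.9677, -0.2522)
  (0,1): δ = 144.11°  ·
  (0,2): δ = 83.76°  ·
  (0,3): δ = 34.72°  ·
  (0,4): δ = 17.53°  ✓
  (0,5): δ = 98.62°  ·
  (0,6): δ = 151.81°  ·
  (1,2): δ = 119.65°  ·
  (1,3): δ = 70.61°  ·
  (1,4): δ = 18.36°  ✓
  (1,5): δ = 62.73°  ·
  (1,6): δ = 115.92°  ·
  (2,3): δ = 130.96°  ·
  (2,4): δ = 78.71°  ·
  (2,5): δ = 2.38°  ✓
  (2,6): δ = 55.57°  ·
  (3,4): δ = 127.75°  ·
  (3,5): δ = 46.66°  ·
  (3,6): δ = 6.53°  ✓
  (4,5): δ = 98.91°  ·
  (4,6): δ = 45.72°  ·
  (5,6): δ = 126.81°  ·
antipodal pairs: 4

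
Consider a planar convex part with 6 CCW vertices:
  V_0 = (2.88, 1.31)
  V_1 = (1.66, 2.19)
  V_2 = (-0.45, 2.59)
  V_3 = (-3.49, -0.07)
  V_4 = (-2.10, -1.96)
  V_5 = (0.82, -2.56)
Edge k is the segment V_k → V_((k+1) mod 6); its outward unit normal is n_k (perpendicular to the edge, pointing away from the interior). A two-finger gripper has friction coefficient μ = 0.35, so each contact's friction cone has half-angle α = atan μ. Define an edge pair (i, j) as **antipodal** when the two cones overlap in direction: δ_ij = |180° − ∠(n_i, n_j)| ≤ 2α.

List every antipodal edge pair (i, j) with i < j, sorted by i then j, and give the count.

count = 4; pairs: (0,3), (0,4), (1,4), (2,5)

α = atan 0.35 = 19.29°;  2α = 38.58°
n_0 = (+0.5850, +0.8110)
n_1 = (+0.1863, +0.9825)
n_2 = (-0.6585, +0.7526)
n_3 = (-0.8056, -0.5925)
n_4 = (-0.2013, -0.9795)
n_5 = (+0.8827, -0.4699)
  (0,1): δ = 154.93°  ·
  (0,2): δ = 103.01°  ·
  (0,3): δ = 17.86°  ✓
  (0,4): δ = 24.19°  ✓
  (0,5): δ = 97.78°  ·
  (1,2): δ = 128.08°  ·
  (1,3): δ = 42.93°  ·
  (1,4): δ = 0.88°  ✓
  (1,5): δ = 72.71°  ·
  (2,3): δ = 94.85°  ·
  (2,4): δ = 52.80°  ·
  (2,5): δ = 20.79°  ✓
  (3,4): δ = 137.94°  ·
  (3,5): δ = 64.36°  ·
  (4,5): δ = 106.41°  ·
antipodal pairs: 4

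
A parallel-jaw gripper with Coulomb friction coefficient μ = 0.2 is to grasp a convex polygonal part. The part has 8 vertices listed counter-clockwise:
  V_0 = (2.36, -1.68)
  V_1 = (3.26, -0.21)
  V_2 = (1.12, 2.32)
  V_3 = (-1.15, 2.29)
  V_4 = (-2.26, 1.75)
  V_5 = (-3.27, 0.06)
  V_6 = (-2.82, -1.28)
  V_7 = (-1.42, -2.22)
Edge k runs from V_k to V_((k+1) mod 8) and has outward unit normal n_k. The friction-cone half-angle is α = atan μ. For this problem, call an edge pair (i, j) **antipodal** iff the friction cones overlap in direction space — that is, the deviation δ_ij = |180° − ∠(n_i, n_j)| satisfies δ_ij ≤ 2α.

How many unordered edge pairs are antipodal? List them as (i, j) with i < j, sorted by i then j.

count = 5; pairs: (0,4), (1,5), (1,6), (2,7), (3,7)

α = atan 0.2 = 11.31°;  2α = 22.62°
n_0 = (+0.8529, -0.5222)
n_1 = (+0.7635, +0.6458)
n_2 = (-0.0132, +0.9999)
n_3 = (-0.4375, +0.8992)
n_4 = (-0.8584, +0.5130)
n_5 = (-0.9480, -0.3183)
n_6 = (-0.5574, -0.8302)
n_7 = (+0.1414, -0.9899)
  (0,1): δ = 108.30°  ·
  (0,2): δ = 57.77°  ·
  (0,3): δ = 32.58°  ·
  (0,4): δ = 0.61°  ✓
  (0,5): δ = 50.04°  ·
  (0,6): δ = 87.60°  ·
  (0,7): δ = 129.61°  ·
  (1,2): δ = 129.47°  ·
  (1,3): δ = 104.28°  ·
  (1,4): δ = 71.09°  ·
  (1,5): δ = 21.66°  ✓
  (1,6): δ = 15.90°  ✓
  (1,7): δ = 57.90°  ·
  (2,3): δ = 154.81°  ·
  (2,4): δ = 121.62°  ·
  (2,5): δ = 72.19°  ·
  (2,6): δ = 34.64°  ·
  (2,7): δ = 7.37°  ✓
  (3,4): δ = 146.81°  ·
  (3,5): δ = 97.38°  ·
  (3,6): δ = 59.82°  ·
  (3,7): δ = 17.81°  ✓
  (4,5): δ = 130.57°  ·
  (4,6): δ = 93.01°  ·
  (4,7): δ = 51.01°  ·
  (5,6): δ = 142.44°  ·
  (5,7): δ = 100.43°  ·
  (6,7): δ = 137.99°  ·
antipodal pairs: 5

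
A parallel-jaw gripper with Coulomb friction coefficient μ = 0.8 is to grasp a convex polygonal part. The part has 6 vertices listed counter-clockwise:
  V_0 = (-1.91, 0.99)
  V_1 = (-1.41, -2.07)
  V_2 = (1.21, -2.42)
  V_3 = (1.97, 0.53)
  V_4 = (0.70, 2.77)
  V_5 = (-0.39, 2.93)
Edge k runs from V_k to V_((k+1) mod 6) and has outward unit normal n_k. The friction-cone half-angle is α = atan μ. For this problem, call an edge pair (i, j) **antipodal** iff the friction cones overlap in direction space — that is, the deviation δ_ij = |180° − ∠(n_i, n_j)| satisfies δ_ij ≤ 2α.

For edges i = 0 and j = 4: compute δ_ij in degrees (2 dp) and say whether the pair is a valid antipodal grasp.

δ = 72.37°, valid

α = atan 0.8 = 38.66°;  2α = 77.32°
edge 0: e_0 = (+0.50, -3.06);  n_0 = (-0.9869, -0.1613)
edge 4: e_4 = (-1.09, +0.16);  n_4 = (+0.1452, +0.9894)
∠(n_0, n_4) = 107.63°
δ = |180° − 107.63°| = 72.37°
72.37° ≤ 2α = 77.32°  →  valid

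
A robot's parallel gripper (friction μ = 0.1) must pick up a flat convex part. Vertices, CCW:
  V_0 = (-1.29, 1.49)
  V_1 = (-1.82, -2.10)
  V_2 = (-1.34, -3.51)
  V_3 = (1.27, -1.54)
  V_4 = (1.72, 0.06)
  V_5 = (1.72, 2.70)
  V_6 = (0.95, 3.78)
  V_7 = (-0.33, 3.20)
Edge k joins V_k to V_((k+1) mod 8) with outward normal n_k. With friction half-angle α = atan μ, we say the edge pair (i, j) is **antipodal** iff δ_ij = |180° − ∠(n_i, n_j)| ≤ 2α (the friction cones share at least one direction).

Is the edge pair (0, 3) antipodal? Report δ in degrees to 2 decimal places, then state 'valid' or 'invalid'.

δ = 7.31°, valid

α = atan 0.1 = 5.71°;  2α = 11.42°
edge 0: e_0 = (-0.53, -3.59);  n_0 = (-0.9893, +0.1460)
edge 3: e_3 = (+0.45, +1.60);  n_3 = (+0.9627, -0.2707)
∠(n_0, n_3) = 172.69°
δ = |180° − 172.69°| = 7.31°
7.31° ≤ 2α = 11.42°  →  valid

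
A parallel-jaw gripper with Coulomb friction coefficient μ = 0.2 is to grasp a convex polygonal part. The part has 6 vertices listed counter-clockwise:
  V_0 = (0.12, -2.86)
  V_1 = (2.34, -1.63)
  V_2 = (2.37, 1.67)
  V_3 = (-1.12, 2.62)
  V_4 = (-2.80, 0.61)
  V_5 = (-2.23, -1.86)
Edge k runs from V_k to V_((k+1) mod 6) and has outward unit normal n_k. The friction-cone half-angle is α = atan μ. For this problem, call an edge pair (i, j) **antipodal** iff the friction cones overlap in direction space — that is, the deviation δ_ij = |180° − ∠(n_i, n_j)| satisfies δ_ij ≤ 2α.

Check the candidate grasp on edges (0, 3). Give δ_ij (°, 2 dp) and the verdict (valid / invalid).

δ = 21.12°, valid

α = atan 0.2 = 11.31°;  2α = 22.62°
edge 0: e_0 = (+2.22, +1.23);  n_0 = (+0.4846, -0.8747)
edge 3: e_3 = (-1.68, -2.01);  n_3 = (-0.7673, +0.6413)
∠(n_0, n_3) = 158.88°
δ = |180° − 158.88°| = 21.12°
21.12° ≤ 2α = 22.62°  →  valid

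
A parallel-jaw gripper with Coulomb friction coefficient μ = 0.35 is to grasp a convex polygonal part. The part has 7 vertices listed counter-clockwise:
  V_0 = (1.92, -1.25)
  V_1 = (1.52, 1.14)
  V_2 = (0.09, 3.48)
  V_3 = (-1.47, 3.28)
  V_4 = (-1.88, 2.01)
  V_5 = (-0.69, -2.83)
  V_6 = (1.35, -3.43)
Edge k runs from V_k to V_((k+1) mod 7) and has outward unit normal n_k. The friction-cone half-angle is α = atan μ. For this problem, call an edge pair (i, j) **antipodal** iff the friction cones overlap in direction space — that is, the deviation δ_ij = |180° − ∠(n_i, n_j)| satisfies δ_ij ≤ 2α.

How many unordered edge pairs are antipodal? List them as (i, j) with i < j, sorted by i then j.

count = 6; pairs: (0,3), (0,4), (1,4), (2,5), (3,6), (4,6)

α = atan 0.35 = 19.29°;  2α = 38.58°
n_0 = (+0.9863, +0.1651)
n_1 = (+0.8533, +0.5215)
n_2 = (-0.1272, +0.9919)
n_3 = (-0.9516, +0.3072)
n_4 = (-0.9711, -0.2388)
n_5 = (-0.2822, -0.9594)
n_6 = (+0.9675, -0.2530)
  (0,1): δ = 158.07°  ·
  (0,2): δ = 92.20°  ·
  (0,3): δ = 27.39°  ✓
  (0,4): δ = 4.31°  ✓
  (0,5): δ = 64.11°  ·
  (0,6): δ = 155.85°  ·
  (1,2): δ = 114.12°  ·
  (1,3): δ = 49.32°  ·
  (1,4): δ = 17.62°  ✓
  (1,5): δ = 42.18°  ·
  (1,6): δ = 133.92°  ·
  (2,3): δ = 115.20°  ·
  (2,4): δ = 83.49°  ·
  (2,5): δ = 23.70°  ✓
  (2,6): δ = 68.04°  ·
  (3,4): δ = 148.29°  ·
  (3,5): δ = 88.50°  ·
  (3,6): δ = 3.24°  ✓
  (4,5): δ = 120.20°  ·
  (4,6): δ = 28.47°  ✓
  (5,6): δ = 88.26°  ·
antipodal pairs: 6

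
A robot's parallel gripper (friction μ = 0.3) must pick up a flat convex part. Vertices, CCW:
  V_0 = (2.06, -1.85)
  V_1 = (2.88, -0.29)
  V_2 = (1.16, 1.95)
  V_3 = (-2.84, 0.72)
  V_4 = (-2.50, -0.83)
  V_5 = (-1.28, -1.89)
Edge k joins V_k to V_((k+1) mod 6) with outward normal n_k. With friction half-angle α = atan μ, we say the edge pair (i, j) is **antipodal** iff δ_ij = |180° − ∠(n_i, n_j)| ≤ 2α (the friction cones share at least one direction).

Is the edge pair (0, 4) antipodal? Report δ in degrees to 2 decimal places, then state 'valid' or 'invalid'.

δ = 76.74°, invalid

α = atan 0.3 = 16.70°;  2α = 33.40°
edge 0: e_0 = (+0.82, +1.56);  n_0 = (+0.8852, -0.4653)
edge 4: e_4 = (+1.22, -1.06);  n_4 = (-0.6559, -0.7549)
∠(n_0, n_4) = 103.26°
δ = |180° − 103.26°| = 76.74°
76.74° > 2α = 33.40°  →  invalid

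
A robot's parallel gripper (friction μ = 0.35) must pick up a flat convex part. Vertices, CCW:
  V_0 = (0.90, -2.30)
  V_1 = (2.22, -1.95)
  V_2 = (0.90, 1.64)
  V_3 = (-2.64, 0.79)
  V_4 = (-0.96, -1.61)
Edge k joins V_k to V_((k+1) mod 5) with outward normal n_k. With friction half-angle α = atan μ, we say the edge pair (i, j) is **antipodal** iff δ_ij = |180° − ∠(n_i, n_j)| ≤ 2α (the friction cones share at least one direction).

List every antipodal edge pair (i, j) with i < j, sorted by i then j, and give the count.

count = 3; pairs: (0,2), (1,3), (2,4)

α = atan 0.35 = 19.29°;  2α = 38.58°
n_0 = (+0.2563, -0.9666)
n_1 = (+0.9386, +0.3451)
n_2 = (-0.2335, +0.9724)
n_3 = (-0.8192, -0.5735)
n_4 = (-0.3478, -0.9376)
  (0,1): δ = 84.66°  ·
  (0,2): δ = 1.35°  ✓
  (0,3): δ = 110.14°  ·
  (0,4): δ = 144.80°  ·
  (1,2): δ = 96.69°  ·
  (1,3): δ = 14.80°  ✓
  (1,4): δ = 49.46°  ·
  (2,3): δ = 68.51°  ·
  (2,4): δ = 33.86°  ✓
  (3,4): δ = 145.35°  ·
antipodal pairs: 3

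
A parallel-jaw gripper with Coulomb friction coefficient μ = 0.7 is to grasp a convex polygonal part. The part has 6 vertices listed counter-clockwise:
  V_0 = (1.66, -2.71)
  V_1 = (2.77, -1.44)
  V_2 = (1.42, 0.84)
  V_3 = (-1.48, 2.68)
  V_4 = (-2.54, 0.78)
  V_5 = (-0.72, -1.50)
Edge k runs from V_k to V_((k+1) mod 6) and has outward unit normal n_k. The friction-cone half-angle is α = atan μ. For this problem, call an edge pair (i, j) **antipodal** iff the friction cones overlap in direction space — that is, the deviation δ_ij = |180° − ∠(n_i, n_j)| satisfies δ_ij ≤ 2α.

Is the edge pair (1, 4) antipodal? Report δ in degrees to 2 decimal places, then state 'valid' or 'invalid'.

δ = 7.97°, valid

α = atan 0.7 = 34.99°;  2α = 69.98°
edge 1: e_1 = (-1.35, +2.28);  n_1 = (+0.8605, +0.5095)
edge 4: e_4 = (+1.82, -2.28);  n_4 = (-0.7815, -0.6239)
∠(n_1, n_4) = 172.03°
δ = |180° − 172.03°| = 7.97°
7.97° ≤ 2α = 69.98°  →  valid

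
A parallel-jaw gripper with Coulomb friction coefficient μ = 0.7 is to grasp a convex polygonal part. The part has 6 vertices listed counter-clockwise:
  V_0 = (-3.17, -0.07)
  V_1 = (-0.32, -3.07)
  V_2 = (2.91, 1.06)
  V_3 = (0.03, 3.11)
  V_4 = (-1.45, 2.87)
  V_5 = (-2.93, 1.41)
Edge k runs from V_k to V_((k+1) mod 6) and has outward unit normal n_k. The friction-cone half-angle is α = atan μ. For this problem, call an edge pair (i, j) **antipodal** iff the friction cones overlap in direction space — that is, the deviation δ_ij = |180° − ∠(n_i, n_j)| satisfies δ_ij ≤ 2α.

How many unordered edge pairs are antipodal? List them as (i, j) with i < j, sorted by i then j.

α = atan 0.7 = 34.99°;  2α = 69.98°
n_0 = (-0.7250, -0.6887)
n_1 = (+0.7877, -0.6161)
n_2 = (+0.5799, +0.8147)
n_3 = (-0.1601, +0.9871)
n_4 = (-0.7023, +0.7119)
n_5 = (-0.9871, +0.1601)
  (0,1): δ = 81.56°  ·
  (0,2): δ = 11.03°  ✓
  (0,3): δ = 55.68°  ✓
  (0,4): δ = 91.08°  ·
  (0,5): δ = 127.26°  ·
  (1,2): δ = 87.42°  ·
  (1,3): δ = 42.76°  ✓
  (1,4): δ = 7.36°  ✓
  (1,5): δ = 28.82°  ✓
  (2,3): δ = 135.35°  ·
  (2,4): δ = 99.95°  ·
  (2,5): δ = 63.77°  ✓
  (3,4): δ = 144.60°  ·
  (3,5): δ = 108.42°  ·
  (4,5): δ = 143.82°  ·
antipodal pairs: 6

count = 6; pairs: (0,2), (0,3), (1,3), (1,4), (1,5), (2,5)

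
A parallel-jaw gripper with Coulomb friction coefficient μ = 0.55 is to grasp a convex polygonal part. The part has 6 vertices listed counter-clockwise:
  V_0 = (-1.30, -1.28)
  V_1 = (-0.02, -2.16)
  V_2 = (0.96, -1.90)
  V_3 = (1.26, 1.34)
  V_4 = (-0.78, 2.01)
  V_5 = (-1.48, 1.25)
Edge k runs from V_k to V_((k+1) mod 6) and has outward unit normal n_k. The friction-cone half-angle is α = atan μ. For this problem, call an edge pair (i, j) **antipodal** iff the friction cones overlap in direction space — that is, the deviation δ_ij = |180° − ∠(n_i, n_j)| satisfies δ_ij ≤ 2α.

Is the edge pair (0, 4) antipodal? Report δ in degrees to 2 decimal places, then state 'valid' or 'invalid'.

α = atan 0.55 = 28.81°;  2α = 57.62°
edge 0: e_0 = (+1.28, -0.88);  n_0 = (-0.5665, -0.8240)
edge 4: e_4 = (-0.70, -0.76);  n_4 = (-0.7355, +0.6775)
∠(n_0, n_4) = 98.14°
δ = |180° − 98.14°| = 81.86°
81.86° > 2α = 57.62°  →  invalid

δ = 81.86°, invalid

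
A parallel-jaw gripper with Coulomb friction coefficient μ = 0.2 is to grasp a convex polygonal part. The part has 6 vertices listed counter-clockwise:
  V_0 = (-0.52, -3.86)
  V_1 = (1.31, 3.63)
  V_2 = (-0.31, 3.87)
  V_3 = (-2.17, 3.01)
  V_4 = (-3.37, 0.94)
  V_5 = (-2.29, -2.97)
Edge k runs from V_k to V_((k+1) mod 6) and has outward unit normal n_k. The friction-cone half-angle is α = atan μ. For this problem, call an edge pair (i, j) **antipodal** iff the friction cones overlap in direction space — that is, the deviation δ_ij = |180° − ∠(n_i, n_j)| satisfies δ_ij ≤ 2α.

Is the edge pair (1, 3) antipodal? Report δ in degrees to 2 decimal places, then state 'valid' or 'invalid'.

δ = 111.67°, invalid

α = atan 0.2 = 11.31°;  2α = 22.62°
edge 1: e_1 = (-1.62, +0.24);  n_1 = (+0.1465, +0.9892)
edge 3: e_3 = (-1.20, -2.07);  n_3 = (-0.8651, +0.5015)
∠(n_1, n_3) = 68.33°
δ = |180° − 68.33°| = 111.67°
111.67° > 2α = 22.62°  →  invalid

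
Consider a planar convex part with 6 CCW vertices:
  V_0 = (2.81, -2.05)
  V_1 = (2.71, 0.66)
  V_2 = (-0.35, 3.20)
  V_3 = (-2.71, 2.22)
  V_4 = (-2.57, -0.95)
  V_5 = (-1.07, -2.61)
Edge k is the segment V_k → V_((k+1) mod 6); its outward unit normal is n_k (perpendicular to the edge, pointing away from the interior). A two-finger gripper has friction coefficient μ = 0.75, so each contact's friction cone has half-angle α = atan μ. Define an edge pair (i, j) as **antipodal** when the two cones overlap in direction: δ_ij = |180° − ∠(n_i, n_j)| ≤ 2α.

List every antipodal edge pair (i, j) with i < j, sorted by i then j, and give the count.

α = atan 0.75 = 36.87°;  2α = 73.74°
n_0 = (+0.9993, +0.0369)
n_1 = (+0.6387, +0.7695)
n_2 = (-0.3835, +0.9235)
n_3 = (-0.9990, -0.0441)
n_4 = (-0.7420, -0.6704)
n_5 = (+0.1428, -0.9897)
  (0,1): δ = 131.81°  ·
  (0,2): δ = 69.56°  ✓
  (0,3): δ = 0.42°  ✓
  (0,4): δ = 39.99°  ✓
  (0,5): δ = 96.10°  ·
  (1,2): δ = 117.75°  ·
  (1,3): δ = 47.78°  ✓
  (1,4): δ = 8.20°  ✓
  (1,5): δ = 47.91°  ✓
  (2,3): δ = 110.02°  ·
  (2,4): δ = 70.45°  ✓
  (2,5): δ = 14.34°  ✓
  (3,4): δ = 140.43°  ·
  (3,5): δ = 84.32°  ·
  (4,5): δ = 123.89°  ·
antipodal pairs: 8

count = 8; pairs: (0,2), (0,3), (0,4), (1,3), (1,4), (1,5), (2,4), (2,5)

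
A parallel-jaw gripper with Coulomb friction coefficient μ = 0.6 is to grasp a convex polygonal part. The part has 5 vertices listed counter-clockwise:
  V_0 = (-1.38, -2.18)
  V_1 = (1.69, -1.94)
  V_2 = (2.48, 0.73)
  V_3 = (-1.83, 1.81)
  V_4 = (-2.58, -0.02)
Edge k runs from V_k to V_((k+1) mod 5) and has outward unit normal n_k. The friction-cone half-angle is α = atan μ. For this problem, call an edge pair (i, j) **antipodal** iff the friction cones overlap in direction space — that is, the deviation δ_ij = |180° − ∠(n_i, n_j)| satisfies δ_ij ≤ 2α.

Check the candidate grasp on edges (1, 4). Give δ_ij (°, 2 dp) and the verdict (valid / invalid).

δ = 45.54°, valid

α = atan 0.6 = 30.96°;  2α = 61.93°
edge 1: e_1 = (+0.79, +2.67);  n_1 = (+0.9589, -0.2837)
edge 4: e_4 = (+1.20, -2.16);  n_4 = (-0.8742, -0.4856)
∠(n_1, n_4) = 134.46°
δ = |180° − 134.46°| = 45.54°
45.54° ≤ 2α = 61.93°  →  valid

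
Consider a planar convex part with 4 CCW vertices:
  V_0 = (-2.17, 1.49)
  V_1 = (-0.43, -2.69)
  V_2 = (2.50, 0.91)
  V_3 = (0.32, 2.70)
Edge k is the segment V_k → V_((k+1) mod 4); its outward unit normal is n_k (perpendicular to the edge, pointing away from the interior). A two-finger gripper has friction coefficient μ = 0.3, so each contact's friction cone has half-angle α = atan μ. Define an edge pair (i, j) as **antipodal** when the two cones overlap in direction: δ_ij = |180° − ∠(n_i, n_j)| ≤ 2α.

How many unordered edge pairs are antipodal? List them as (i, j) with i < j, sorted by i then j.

count = 2; pairs: (0,2), (1,3)

α = atan 0.3 = 16.70°;  2α = 33.40°
n_0 = (-0.9232, -0.3843)
n_1 = (+0.7756, -0.6312)
n_2 = (+0.6346, +0.7729)
n_3 = (-0.4371, +0.8994)
  (0,1): δ = 61.74°  ·
  (0,2): δ = 28.01°  ✓
  (0,3): δ = 93.32°  ·
  (1,2): δ = 90.25°  ·
  (1,3): δ = 24.94°  ✓
  (2,3): δ = 114.69°  ·
antipodal pairs: 2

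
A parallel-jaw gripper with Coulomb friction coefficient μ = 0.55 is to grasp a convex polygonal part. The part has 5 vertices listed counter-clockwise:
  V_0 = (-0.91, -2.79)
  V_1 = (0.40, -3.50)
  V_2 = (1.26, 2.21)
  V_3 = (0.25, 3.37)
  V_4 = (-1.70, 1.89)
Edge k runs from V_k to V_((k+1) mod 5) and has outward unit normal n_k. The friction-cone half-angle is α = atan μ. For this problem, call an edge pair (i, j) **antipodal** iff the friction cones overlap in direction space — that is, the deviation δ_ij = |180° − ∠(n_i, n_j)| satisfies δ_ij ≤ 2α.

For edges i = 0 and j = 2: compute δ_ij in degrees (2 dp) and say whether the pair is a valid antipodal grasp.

δ = 20.50°, valid

α = atan 0.55 = 28.81°;  2α = 57.62°
edge 0: e_0 = (+1.31, -0.71);  n_0 = (-0.4765, -0.8792)
edge 2: e_2 = (-1.01, +1.16);  n_2 = (+0.7542, +0.6567)
∠(n_0, n_2) = 159.50°
δ = |180° − 159.50°| = 20.50°
20.50° ≤ 2α = 57.62°  →  valid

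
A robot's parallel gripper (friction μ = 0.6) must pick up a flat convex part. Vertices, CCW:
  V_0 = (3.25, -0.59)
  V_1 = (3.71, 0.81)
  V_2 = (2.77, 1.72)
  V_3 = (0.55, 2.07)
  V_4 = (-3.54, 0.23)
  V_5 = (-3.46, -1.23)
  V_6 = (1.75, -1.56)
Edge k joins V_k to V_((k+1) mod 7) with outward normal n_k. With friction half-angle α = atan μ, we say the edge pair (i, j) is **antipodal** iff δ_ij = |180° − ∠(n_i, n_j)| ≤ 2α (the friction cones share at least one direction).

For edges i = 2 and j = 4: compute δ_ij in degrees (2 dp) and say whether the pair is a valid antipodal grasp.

δ = 77.90°, invalid

α = atan 0.6 = 30.96°;  2α = 61.93°
edge 2: e_2 = (-2.22, +0.35);  n_2 = (+0.1557, +0.9878)
edge 4: e_4 = (+0.08, -1.46);  n_4 = (-0.9985, -0.0547)
∠(n_2, n_4) = 102.10°
δ = |180° − 102.10°| = 77.90°
77.90° > 2α = 61.93°  →  invalid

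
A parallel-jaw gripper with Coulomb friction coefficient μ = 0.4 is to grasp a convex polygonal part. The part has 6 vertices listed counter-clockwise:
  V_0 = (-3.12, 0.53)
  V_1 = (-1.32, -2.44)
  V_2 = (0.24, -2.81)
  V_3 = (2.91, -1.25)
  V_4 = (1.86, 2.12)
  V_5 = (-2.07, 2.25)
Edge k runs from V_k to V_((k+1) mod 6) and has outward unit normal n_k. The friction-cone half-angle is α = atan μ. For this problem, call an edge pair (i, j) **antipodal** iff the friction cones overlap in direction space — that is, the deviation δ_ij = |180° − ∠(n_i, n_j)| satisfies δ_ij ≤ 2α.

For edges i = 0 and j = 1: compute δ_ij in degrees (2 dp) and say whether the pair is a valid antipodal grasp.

δ = 134.56°, invalid

α = atan 0.4 = 21.80°;  2α = 43.60°
edge 0: e_0 = (+1.80, -2.97);  n_0 = (-0.8552, -0.5183)
edge 1: e_1 = (+1.56, -0.37);  n_1 = (-0.2308, -0.9730)
∠(n_0, n_1) = 45.44°
δ = |180° − 45.44°| = 134.56°
134.56° > 2α = 43.60°  →  invalid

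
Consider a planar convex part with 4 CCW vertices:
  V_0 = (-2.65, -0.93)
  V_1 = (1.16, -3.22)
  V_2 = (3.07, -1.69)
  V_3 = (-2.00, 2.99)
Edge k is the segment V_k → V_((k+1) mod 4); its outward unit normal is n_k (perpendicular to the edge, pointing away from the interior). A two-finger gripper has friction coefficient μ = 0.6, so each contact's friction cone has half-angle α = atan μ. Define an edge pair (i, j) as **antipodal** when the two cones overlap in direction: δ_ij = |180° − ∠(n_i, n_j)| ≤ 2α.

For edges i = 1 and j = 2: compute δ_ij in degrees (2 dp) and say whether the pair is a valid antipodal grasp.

α = atan 0.6 = 30.96°;  2α = 61.93°
edge 1: e_1 = (+1.91, +1.53);  n_1 = (+0.6252, -0.7805)
edge 2: e_2 = (-5.07, +4.68);  n_2 = (+0.6783, +0.7348)
∠(n_1, n_2) = 98.59°
δ = |180° − 98.59°| = 81.41°
81.41° > 2α = 61.93°  →  invalid

δ = 81.41°, invalid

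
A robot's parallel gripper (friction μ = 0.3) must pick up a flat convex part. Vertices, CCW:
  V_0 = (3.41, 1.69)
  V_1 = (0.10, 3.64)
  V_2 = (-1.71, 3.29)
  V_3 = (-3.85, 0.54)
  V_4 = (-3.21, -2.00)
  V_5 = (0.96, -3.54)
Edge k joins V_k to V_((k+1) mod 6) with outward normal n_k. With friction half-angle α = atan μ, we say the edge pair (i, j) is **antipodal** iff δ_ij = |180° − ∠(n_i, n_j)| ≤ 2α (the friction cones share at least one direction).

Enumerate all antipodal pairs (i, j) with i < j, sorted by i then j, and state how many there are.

α = atan 0.3 = 16.70°;  2α = 33.40°
n_0 = (+0.5076, +0.8616)
n_1 = (-0.1899, +0.9818)
n_2 = (-0.7892, +0.6141)
n_3 = (-0.9697, -0.2443)
n_4 = (-0.3464, -0.9381)
n_5 = (+0.9056, -0.4242)
  (0,1): δ = 138.55°  ·
  (0,2): δ = 97.39°  ·
  (0,3): δ = 45.35°  ·
  (0,4): δ = 10.23°  ✓
  (0,5): δ = 95.40°  ·
  (1,2): δ = 138.83°  ·
  (1,3): δ = 86.80°  ·
  (1,4): δ = 31.21°  ✓
  (1,5): δ = 53.95°  ·
  (2,3): δ = 127.97°  ·
  (2,4): δ = 72.38°  ·
  (2,5): δ = 12.79°  ✓
  (3,4): δ = 124.41°  ·
  (3,5): δ = 39.24°  ·
  (4,5): δ = 94.83°  ·
antipodal pairs: 3

count = 3; pairs: (0,4), (1,4), (2,5)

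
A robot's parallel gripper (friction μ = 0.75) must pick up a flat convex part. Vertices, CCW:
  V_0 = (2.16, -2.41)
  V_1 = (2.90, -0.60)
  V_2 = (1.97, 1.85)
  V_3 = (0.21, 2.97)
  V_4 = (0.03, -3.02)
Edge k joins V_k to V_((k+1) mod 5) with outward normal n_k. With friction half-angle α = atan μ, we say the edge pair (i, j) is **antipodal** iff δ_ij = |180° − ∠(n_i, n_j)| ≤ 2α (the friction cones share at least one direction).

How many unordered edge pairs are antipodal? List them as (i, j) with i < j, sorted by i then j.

α = atan 0.75 = 36.87°;  2α = 73.74°
n_0 = (+0.9256, -0.3784)
n_1 = (+0.9349, +0.3549)
n_2 = (+0.5369, +0.8437)
n_3 = (-0.9995, +0.0300)
n_4 = (+0.2753, -0.9614)
  (0,1): δ = 136.98°  ·
  (0,2): δ = 100.23°  ·
  (0,3): δ = 20.52°  ✓
  (0,4): δ = 128.22°  ·
  (1,2): δ = 143.26°  ·
  (1,3): δ = 22.51°  ✓
  (1,4): δ = 85.19°  ·
  (2,3): δ = 59.25°  ✓
  (2,4): δ = 48.45°  ✓
  (3,4): δ = 72.30°  ✓
antipodal pairs: 5

count = 5; pairs: (0,3), (1,3), (2,3), (2,4), (3,4)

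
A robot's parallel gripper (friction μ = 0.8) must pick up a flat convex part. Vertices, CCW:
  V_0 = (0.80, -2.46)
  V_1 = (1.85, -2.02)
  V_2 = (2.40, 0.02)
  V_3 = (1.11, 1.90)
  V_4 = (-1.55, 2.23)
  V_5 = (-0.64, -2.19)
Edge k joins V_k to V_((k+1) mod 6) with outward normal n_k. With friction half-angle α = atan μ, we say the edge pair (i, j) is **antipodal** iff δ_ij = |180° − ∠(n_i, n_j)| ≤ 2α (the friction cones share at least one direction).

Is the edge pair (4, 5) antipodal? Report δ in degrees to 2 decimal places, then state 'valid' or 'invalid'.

δ = 112.25°, invalid

α = atan 0.8 = 38.66°;  2α = 77.32°
edge 4: e_4 = (+0.91, -4.42);  n_4 = (-0.9795, -0.2017)
edge 5: e_5 = (+1.44, -0.27);  n_5 = (-0.1843, -0.9829)
∠(n_4, n_5) = 67.75°
δ = |180° − 67.75°| = 112.25°
112.25° > 2α = 77.32°  →  invalid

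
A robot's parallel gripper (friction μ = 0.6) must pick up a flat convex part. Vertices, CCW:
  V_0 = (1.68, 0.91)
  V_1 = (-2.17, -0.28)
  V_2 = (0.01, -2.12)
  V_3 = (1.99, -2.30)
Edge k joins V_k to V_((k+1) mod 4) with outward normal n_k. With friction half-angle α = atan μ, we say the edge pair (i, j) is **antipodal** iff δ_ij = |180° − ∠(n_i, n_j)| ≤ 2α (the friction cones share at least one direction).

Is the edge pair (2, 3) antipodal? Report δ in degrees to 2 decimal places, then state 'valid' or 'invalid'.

δ = 79.29°, invalid

α = atan 0.6 = 30.96°;  2α = 61.93°
edge 2: e_2 = (+1.98, -0.18);  n_2 = (-0.0905, -0.9959)
edge 3: e_3 = (-0.31, +3.21);  n_3 = (+0.9954, +0.0961)
∠(n_2, n_3) = 100.71°
δ = |180° − 100.71°| = 79.29°
79.29° > 2α = 61.93°  →  invalid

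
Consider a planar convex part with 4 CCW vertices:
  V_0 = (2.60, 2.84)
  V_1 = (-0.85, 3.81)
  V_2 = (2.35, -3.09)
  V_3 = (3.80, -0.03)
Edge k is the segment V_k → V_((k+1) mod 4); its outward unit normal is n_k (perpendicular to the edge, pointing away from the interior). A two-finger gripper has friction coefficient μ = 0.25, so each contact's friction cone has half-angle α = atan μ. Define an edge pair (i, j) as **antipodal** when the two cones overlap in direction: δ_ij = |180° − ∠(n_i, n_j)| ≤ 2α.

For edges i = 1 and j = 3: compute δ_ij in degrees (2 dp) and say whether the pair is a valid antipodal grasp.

α = atan 0.25 = 14.04°;  2α = 28.07°
edge 1: e_1 = (+3.20, -6.90);  n_1 = (-0.9072, -0.4207)
edge 3: e_3 = (-1.20, +2.87);  n_3 = (+0.9226, +0.3858)
∠(n_1, n_3) = 177.81°
δ = |180° − 177.81°| = 2.19°
2.19° ≤ 2α = 28.07°  →  valid

δ = 2.19°, valid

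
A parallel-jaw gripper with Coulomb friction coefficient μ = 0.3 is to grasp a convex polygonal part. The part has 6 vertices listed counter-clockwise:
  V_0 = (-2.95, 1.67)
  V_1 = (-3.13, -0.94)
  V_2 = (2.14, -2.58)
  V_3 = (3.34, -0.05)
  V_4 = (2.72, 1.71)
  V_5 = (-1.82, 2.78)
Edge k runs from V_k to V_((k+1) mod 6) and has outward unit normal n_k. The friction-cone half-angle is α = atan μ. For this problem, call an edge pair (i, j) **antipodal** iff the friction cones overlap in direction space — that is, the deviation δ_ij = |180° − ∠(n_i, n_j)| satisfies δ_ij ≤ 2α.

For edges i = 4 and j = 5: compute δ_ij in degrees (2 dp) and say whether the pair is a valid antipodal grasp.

α = atan 0.3 = 16.70°;  2α = 33.40°
edge 4: e_4 = (-4.54, +1.07);  n_4 = (+0.2294, +0.9733)
edge 5: e_5 = (-1.13, -1.11);  n_5 = (-0.7008, +0.7134)
∠(n_4, n_5) = 57.75°
δ = |180° − 57.75°| = 122.25°
122.25° > 2α = 33.40°  →  invalid

δ = 122.25°, invalid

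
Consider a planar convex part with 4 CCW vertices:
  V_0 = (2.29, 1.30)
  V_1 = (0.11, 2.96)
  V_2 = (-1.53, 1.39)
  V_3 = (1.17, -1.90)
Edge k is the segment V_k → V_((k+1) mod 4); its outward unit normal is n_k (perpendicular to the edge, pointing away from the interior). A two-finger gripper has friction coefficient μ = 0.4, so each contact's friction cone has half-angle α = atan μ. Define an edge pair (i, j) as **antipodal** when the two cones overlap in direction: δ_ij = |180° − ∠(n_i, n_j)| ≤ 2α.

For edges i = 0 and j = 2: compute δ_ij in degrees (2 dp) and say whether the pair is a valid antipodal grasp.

δ = 13.34°, valid

α = atan 0.4 = 21.80°;  2α = 43.60°
edge 0: e_0 = (-2.18, +1.66);  n_0 = (+0.6058, +0.7956)
edge 2: e_2 = (+2.70, -3.29);  n_2 = (-0.7730, -0.6344)
∠(n_0, n_2) = 166.66°
δ = |180° − 166.66°| = 13.34°
13.34° ≤ 2α = 43.60°  →  valid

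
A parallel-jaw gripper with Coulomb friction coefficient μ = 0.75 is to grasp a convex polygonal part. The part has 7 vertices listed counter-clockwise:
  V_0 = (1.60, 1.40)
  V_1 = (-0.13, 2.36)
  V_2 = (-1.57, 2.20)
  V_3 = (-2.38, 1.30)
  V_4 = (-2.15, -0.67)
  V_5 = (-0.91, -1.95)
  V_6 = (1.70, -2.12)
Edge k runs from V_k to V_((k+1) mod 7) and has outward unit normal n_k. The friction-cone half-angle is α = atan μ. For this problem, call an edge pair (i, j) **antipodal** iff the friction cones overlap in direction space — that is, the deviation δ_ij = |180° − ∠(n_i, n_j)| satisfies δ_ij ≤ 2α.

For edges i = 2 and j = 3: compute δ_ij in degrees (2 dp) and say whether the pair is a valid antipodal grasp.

δ = 131.35°, invalid

α = atan 0.75 = 36.87°;  2α = 73.74°
edge 2: e_2 = (-0.81, -0.90);  n_2 = (-0.7433, +0.6690)
edge 3: e_3 = (+0.23, -1.97);  n_3 = (-0.9933, -0.1160)
∠(n_2, n_3) = 48.65°
δ = |180° − 48.65°| = 131.35°
131.35° > 2α = 73.74°  →  invalid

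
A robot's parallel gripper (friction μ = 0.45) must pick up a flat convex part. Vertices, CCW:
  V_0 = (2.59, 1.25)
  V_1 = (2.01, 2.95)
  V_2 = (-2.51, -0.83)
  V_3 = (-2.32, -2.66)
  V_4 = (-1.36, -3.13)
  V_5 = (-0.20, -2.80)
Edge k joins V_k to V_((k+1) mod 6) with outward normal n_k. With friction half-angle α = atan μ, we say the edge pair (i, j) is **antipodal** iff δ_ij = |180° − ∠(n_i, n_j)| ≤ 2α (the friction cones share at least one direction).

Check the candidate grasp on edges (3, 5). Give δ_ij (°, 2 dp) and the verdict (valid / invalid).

α = atan 0.45 = 24.23°;  2α = 48.46°
edge 3: e_3 = (+0.96, -0.47);  n_3 = (-0.4397, -0.8981)
edge 5: e_5 = (+2.79, +4.05);  n_5 = (+0.8235, -0.5673)
∠(n_3, n_5) = 81.52°
δ = |180° − 81.52°| = 98.48°
98.48° > 2α = 48.46°  →  invalid

δ = 98.48°, invalid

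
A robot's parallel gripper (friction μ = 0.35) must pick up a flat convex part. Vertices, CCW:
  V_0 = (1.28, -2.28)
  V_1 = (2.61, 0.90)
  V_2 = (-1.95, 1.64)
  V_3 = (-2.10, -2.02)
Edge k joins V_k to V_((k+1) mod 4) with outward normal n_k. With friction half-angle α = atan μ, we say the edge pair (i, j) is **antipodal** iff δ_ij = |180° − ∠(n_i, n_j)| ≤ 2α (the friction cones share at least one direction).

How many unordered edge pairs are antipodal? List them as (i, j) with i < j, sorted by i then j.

count = 2; pairs: (0,2), (1,3)

α = atan 0.35 = 19.29°;  2α = 38.58°
n_0 = (+0.9226, -0.3859)
n_1 = (+0.1602, +0.9871)
n_2 = (-0.9992, +0.0409)
n_3 = (-0.0767, -0.9971)
  (0,1): δ = 76.52°  ·
  (0,2): δ = 20.35°  ✓
  (0,3): δ = 108.30°  ·
  (1,2): δ = 83.13°  ·
  (1,3): δ = 4.82°  ✓
  (2,3): δ = 92.05°  ·
antipodal pairs: 2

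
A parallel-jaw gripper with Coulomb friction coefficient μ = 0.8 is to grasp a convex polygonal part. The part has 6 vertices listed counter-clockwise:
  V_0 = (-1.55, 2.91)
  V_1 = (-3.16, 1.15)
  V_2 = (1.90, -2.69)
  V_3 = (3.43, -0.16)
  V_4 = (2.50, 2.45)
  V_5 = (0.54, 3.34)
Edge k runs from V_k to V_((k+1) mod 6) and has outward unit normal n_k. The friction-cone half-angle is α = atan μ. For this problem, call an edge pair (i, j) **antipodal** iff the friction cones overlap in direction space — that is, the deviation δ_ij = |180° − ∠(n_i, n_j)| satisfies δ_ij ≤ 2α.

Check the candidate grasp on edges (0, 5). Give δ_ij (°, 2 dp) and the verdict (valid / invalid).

α = atan 0.8 = 38.66°;  2α = 77.32°
edge 0: e_0 = (-1.61, -1.76);  n_0 = (-0.7378, +0.6750)
edge 5: e_5 = (-2.09, -0.43);  n_5 = (-0.2015, +0.9795)
∠(n_0, n_5) = 35.92°
δ = |180° − 35.92°| = 144.08°
144.08° > 2α = 77.32°  →  invalid

δ = 144.08°, invalid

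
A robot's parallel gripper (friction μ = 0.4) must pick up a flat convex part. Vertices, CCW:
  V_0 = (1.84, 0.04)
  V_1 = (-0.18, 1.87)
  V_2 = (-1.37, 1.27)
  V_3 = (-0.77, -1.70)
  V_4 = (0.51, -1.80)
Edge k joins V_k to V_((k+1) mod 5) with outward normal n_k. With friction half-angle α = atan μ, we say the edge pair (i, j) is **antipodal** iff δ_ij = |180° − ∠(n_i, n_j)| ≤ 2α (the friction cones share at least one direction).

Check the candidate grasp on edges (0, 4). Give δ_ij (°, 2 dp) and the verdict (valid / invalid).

α = atan 0.4 = 21.80°;  2α = 43.60°
edge 0: e_0 = (-2.02, +1.83);  n_0 = (+0.6714, +0.7411)
edge 4: e_4 = (+1.33, +1.84);  n_4 = (+0.8104, -0.5858)
∠(n_0, n_4) = 83.69°
δ = |180° − 83.69°| = 96.31°
96.31° > 2α = 43.60°  →  invalid

δ = 96.31°, invalid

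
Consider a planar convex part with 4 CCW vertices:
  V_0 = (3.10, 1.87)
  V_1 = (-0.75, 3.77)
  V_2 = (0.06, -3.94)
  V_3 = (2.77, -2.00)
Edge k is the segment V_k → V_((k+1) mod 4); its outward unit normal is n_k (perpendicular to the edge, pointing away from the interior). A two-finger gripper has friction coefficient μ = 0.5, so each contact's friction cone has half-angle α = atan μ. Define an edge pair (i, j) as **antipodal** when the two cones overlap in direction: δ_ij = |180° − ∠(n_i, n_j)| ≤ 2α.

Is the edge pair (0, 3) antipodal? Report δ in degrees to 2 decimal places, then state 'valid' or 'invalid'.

δ = 111.39°, invalid

α = atan 0.5 = 26.57°;  2α = 53.13°
edge 0: e_0 = (-3.85, +1.90);  n_0 = (+0.4425, +0.8967)
edge 3: e_3 = (+0.33, +3.87);  n_3 = (+0.9964, -0.0850)
∠(n_0, n_3) = 68.61°
δ = |180° − 68.61°| = 111.39°
111.39° > 2α = 53.13°  →  invalid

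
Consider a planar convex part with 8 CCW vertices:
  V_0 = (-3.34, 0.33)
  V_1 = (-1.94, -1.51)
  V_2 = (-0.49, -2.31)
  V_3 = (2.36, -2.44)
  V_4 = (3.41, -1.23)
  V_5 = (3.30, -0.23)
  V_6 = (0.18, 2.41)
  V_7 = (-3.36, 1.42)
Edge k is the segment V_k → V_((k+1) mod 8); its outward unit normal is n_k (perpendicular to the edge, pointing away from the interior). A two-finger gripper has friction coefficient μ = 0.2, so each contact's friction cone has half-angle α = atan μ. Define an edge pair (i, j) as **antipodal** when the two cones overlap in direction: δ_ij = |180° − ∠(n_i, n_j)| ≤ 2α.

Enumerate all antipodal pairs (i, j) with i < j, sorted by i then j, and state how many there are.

α = atan 0.2 = 11.31°;  2α = 22.62°
n_0 = (-0.7958, -0.6055)
n_1 = (-0.4831, -0.8756)
n_2 = (-0.0456, -0.9990)
n_3 = (+0.7553, -0.6554)
n_4 = (+0.9940, +0.1093)
n_5 = (+0.6459, +0.7634)
n_6 = (-0.2693, +0.9630)
n_7 = (-0.9998, -0.0183)
  (0,1): δ = 156.15°  ·
  (0,2): δ = 129.88°  ·
  (0,3): δ = 78.22°  ·
  (0,4): δ = 30.99°  ·
  (0,5): δ = 12.50°  ✓
  (0,6): δ = 68.36°  ·
  (0,7): δ = 143.78°  ·
  (1,2): δ = 153.73°  ·
  (1,3): δ = 102.06°  ·
  (1,4): δ = 54.84°  ·
  (1,5): δ = 11.35°  ✓
  (1,6): δ = 44.51°  ·
  (1,7): δ = 119.94°  ·
  (2,3): δ = 128.34°  ·
  (2,4): δ = 81.11°  ·
  (2,5): δ = 37.62°  ·
  (2,6): δ = 18.24°  ✓
  (2,7): δ = 93.66°  ·
  (3,4): δ = 132.77°  ·
  (3,5): δ = 89.29°  ·
  (3,6): δ = 33.43°  ·
  (3,7): δ = 42.00°  ·
  (4,5): δ = 136.51°  ·
  (4,6): δ = 80.65°  ·
  (4,7): δ = 5.23°  ✓
  (5,6): δ = 124.14°  ·
  (5,7): δ = 48.71°  ·
  (6,7): δ = 104.57°  ·
antipodal pairs: 4

count = 4; pairs: (0,5), (1,5), (2,6), (4,7)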